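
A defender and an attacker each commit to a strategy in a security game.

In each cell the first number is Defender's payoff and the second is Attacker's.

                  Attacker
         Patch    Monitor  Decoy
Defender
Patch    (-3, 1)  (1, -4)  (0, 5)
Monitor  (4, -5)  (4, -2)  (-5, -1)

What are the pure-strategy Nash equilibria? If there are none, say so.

(Patch, Decoy)

Mark each player's best response to every combination of opponents' strategies; a profile where every player is best-responding is a pure Nash equilibrium.
Defender against Patch: payoffs -3, 4 → best response Monitor.
Defender against Monitor: payoffs 1, 4 → best response Monitor.
Defender against Decoy: payoffs 0, -5 → best response Patch.
Attacker against Patch: payoffs 1, -4, 5 → best response Decoy.
Attacker against Monitor: payoffs -5, -2, -1 → best response Decoy.
Mutual best responses: (Patch, Decoy).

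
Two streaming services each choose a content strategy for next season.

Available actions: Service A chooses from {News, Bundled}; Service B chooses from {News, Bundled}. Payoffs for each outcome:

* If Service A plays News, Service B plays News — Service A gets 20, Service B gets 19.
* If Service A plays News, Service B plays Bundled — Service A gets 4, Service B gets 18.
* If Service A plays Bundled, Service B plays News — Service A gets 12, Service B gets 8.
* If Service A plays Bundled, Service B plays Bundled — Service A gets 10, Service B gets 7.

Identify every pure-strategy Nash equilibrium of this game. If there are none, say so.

The unique pure-strategy Nash equilibrium is (News, News).

(News, News): Service A gets 20, best alternative 12; Service B gets 19, best alternative 18. No profitable deviation — NE.
(News, Bundled): Service A can switch to Bundled (4 → 10). Not NE.
(Bundled, News): Service A can switch to News (12 → 20). Not NE.
(Bundled, Bundled): Service B can switch to News (7 → 8). Not NE.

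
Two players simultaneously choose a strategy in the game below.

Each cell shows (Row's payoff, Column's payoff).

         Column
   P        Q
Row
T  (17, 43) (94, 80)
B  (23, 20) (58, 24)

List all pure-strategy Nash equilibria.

The unique pure-strategy Nash equilibrium is (T, Q).

(T, P): Row can switch to B (17 → 23). Not NE.
(T, Q): Row gets 94, best alternative 58; Column gets 80, best alternative 43. No profitable deviation — NE.
(B, P): Column can switch to Q (20 → 24). Not NE.
(B, Q): Row can switch to T (58 → 94). Not NE.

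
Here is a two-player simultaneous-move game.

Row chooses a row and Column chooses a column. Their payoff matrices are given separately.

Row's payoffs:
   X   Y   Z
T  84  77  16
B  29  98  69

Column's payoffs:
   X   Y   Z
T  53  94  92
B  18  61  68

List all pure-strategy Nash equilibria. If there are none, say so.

Row against X: payoffs 84, 29 → best response T.
Row against Y: payoffs 77, 98 → best response B.
Row against Z: payoffs 16, 69 → best response B.
Column against T: payoffs 53, 94, 92 → best response Y.
Column against B: payoffs 18, 61, 68 → best response Z.
Mutual best responses: (B, Z).

The unique pure-strategy Nash equilibrium is (B, Z).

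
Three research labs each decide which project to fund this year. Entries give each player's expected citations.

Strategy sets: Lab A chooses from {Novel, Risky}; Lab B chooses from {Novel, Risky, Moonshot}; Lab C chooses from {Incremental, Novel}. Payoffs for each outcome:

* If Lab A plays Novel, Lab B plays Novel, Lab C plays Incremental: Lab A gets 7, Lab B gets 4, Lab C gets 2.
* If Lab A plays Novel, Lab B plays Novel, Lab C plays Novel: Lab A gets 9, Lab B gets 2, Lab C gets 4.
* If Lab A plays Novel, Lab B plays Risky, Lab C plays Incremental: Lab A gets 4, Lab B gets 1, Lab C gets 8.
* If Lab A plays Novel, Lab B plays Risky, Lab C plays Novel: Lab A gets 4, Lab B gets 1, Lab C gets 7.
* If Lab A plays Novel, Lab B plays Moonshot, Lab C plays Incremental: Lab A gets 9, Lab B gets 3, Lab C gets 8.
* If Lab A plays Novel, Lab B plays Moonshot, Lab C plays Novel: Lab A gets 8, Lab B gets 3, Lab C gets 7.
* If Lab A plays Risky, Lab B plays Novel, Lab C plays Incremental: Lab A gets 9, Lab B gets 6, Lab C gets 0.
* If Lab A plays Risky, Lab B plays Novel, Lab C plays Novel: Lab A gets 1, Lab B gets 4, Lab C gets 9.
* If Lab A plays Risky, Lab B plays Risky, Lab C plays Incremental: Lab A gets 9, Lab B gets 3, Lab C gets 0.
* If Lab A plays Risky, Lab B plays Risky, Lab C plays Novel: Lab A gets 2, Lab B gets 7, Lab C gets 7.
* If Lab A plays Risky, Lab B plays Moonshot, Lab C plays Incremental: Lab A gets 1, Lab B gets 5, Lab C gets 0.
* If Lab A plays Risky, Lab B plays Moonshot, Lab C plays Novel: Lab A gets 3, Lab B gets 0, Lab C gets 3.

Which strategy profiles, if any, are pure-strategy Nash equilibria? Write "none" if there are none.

Check each profile: it is a Nash equilibrium iff no player can strictly gain by switching unilaterally.
(Novel, Novel, Incremental): Lab A can switch to Risky (7 → 9). Not NE.
(Novel, Novel, Novel): Lab B can switch to Moonshot (2 → 3). Not NE.
(Novel, Risky, Incremental): Lab A can switch to Risky (4 → 9). Not NE.
(Novel, Risky, Novel): Lab B can switch to Novel (1 → 2). Not NE.
(Novel, Moonshot, Incremental): Lab B can switch to Novel (3 → 4). Not NE.
(Novel, Moonshot, Novel): Lab C can switch to Incremental (7 → 8). Not NE.
(Risky, Novel, Incremental): Lab C can switch to Novel (0 → 9). Not NE.
(Risky, Novel, Novel): Lab A can switch to Novel (1 → 9). Not NE.
(The remaining 4 profiles each have a profitable deviation by the same check.)

There is no pure-strategy Nash equilibrium.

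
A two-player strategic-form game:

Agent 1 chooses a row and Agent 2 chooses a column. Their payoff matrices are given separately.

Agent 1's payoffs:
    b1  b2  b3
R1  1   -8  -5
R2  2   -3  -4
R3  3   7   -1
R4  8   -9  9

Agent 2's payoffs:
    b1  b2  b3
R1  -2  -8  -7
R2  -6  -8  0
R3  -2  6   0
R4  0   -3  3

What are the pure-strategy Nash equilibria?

Agent 1 against b1: payoffs 1, 2, 3, 8 → best response R4.
Agent 1 against b2: payoffs -8, -3, 7, -9 → best response R3.
Agent 1 against b3: payoffs -5, -4, -1, 9 → best response R4.
Agent 2 against R1: payoffs -2, -8, -7 → best response b1.
Agent 2 against R2: payoffs -6, -8, 0 → best response b3.
Agent 2 against R3: payoffs -2, 6, 0 → best response b2.
Agent 2 against R4: payoffs 0, -3, 3 → best response b3.
Mutual best responses: (R3, b2); (R4, b3).

(R3, b2); (R4, b3)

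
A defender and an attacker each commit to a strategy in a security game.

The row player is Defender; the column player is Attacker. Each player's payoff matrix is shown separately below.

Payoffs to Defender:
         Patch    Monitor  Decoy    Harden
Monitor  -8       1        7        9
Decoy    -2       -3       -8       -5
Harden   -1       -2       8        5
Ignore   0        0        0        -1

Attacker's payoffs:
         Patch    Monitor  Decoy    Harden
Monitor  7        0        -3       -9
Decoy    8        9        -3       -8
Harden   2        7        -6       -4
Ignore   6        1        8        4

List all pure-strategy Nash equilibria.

(Monitor, Patch): Defender can switch to Decoy (-8 → -2). Not NE.
(Monitor, Monitor): Attacker can switch to Patch (0 → 7). Not NE.
(Monitor, Decoy): Defender can switch to Harden (7 → 8). Not NE.
(Monitor, Harden): Attacker can switch to Patch (-9 → 7). Not NE.
(Decoy, Patch): Defender can switch to Harden (-2 → -1). Not NE.
(Decoy, Monitor): Defender can switch to Monitor (-3 → 1). Not NE.
(Decoy, Decoy): Defender can switch to Monitor (-8 → 7). Not NE.
(Decoy, Harden): Defender can switch to Monitor (-5 → 9). Not NE.
(Harden, Patch): Defender can switch to Ignore (-1 → 0). Not NE.
(Harden, Monitor): Defender can switch to Monitor (-2 → 1). Not NE.
(The remaining 6 profiles each have a profitable deviation by the same check.)

There is no pure-strategy Nash equilibrium.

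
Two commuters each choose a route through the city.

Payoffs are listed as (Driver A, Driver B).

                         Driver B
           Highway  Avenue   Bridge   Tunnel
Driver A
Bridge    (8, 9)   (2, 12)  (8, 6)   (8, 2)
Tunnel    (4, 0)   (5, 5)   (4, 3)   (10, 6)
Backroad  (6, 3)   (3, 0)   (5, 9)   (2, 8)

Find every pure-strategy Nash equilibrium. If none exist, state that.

Driver A against Highway: payoffs 8, 4, 6 → best response Bridge.
Driver A against Avenue: payoffs 2, 5, 3 → best response Tunnel.
Driver A against Bridge: payoffs 8, 4, 5 → best response Bridge.
Driver A against Tunnel: payoffs 8, 10, 2 → best response Tunnel.
Driver B against Bridge: payoffs 9, 12, 6, 2 → best response Avenue.
Driver B against Tunnel: payoffs 0, 5, 3, 6 → best response Tunnel.
Driver B against Backroad: payoffs 3, 0, 9, 8 → best response Bridge.
Mutual best responses: (Tunnel, Tunnel).

Pure NE: (Tunnel, Tunnel)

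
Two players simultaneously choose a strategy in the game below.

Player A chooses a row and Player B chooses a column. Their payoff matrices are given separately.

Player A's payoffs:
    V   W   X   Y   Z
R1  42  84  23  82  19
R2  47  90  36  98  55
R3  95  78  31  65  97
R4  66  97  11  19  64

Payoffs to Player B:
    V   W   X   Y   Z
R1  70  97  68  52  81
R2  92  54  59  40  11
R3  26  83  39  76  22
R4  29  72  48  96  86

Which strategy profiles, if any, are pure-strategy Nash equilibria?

No pure-strategy Nash equilibrium.

Player A against V: payoffs 42, 47, 95, 66 → best response R3.
Player A against W: payoffs 84, 90, 78, 97 → best response R4.
Player A against X: payoffs 23, 36, 31, 11 → best response R2.
Player A against Y: payoffs 82, 98, 65, 19 → best response R2.
Player A against Z: payoffs 19, 55, 97, 64 → best response R3.
Player B against R1: payoffs 70, 97, 68, 52, 81 → best response W.
Player B against R2: payoffs 92, 54, 59, 40, 11 → best response V.
Player B against R3: payoffs 26, 83, 39, 76, 22 → best response W.
Player B against R4: payoffs 29, 72, 48, 96, 86 → best response Y.
No profile is a mutual best response for all players.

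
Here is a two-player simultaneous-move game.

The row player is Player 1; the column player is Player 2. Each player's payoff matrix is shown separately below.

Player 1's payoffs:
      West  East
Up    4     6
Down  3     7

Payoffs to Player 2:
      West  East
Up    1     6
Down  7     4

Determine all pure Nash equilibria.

Player 1 against West: payoffs 4, 3 → best response Up.
Player 1 against East: payoffs 6, 7 → best response Down.
Player 2 against Up: payoffs 1, 6 → best response East.
Player 2 against Down: payoffs 7, 4 → best response West.
No profile is a mutual best response for all players.

none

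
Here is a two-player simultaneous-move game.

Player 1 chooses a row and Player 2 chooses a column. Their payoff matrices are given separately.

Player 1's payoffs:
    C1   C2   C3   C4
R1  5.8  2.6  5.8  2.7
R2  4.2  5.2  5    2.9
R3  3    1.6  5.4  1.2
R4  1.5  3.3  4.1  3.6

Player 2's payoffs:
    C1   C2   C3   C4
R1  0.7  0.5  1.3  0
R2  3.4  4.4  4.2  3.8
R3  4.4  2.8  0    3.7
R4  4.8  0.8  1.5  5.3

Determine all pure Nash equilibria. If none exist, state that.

Pure-strategy Nash equilibria: (R1, C3), (R2, C2), (R4, C4)

Check each profile: it is a Nash equilibrium iff no player can strictly gain by switching unilaterally.
(R1, C1): Player 2 can switch to C3 (0.7 → 1.3). Not NE.
(R1, C2): Player 1 can switch to R2 (2.6 → 5.2). Not NE.
(R1, C3): Player 1 gets 5.8, best alternative 5.4; Player 2 gets 1.3, best alternative 0.7. No profitable deviation — NE.
(R1, C4): Player 1 can switch to R2 (2.7 → 2.9). Not NE.
(R2, C1): Player 1 can switch to R1 (4.2 → 5.8). Not NE.
(R2, C2): Player 1 gets 5.2, best alternative 3.3; Player 2 gets 4.4, best alternative 4.2. No profitable deviation — NE.
(R2, C3): Player 1 can switch to R1 (5 → 5.8). Not NE.
(R2, C4): Player 1 can switch to R4 (2.9 → 3.6). Not NE.
(R4, C4): Player 1 gets 3.6, best alternative 2.9; Player 2 gets 5.3, best alternative 4.8. No profitable deviation — NE.
(The remaining 7 profiles each have a profitable deviation by the same check.)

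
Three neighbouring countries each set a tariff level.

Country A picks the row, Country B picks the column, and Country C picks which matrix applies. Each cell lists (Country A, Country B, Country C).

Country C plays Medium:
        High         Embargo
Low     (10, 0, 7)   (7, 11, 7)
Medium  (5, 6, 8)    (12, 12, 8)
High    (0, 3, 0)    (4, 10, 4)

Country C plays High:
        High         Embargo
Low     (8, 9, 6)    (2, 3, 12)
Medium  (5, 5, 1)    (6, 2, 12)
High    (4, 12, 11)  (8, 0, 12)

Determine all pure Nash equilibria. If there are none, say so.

There is no pure-strategy Nash equilibrium.

Country A against (High, Medium): payoffs 10, 5, 0 → best response Low.
Country A against (High, High): payoffs 8, 5, 4 → best response Low.
Country A against (Embargo, Medium): payoffs 7, 12, 4 → best response Medium.
Country A against (Embargo, High): payoffs 2, 6, 8 → best response High.
Country B against (Low, Medium): payoffs 0, 11 → best response Embargo.
Country B against (Low, High): payoffs 9, 3 → best response High.
Country B against (Medium, Medium): payoffs 6, 12 → best response Embargo.
Country B against (Medium, High): payoffs 5, 2 → best response High.
Country B against (High, Medium): payoffs 3, 10 → best response Embargo.
Country B against (High, High): payoffs 12, 0 → best response High.
Country C against (Low, High): payoffs 7, 6 → best response Medium.
Country C against (Low, Embargo): payoffs 7, 12 → best response High.
Country C against (Medium, High): payoffs 8, 1 → best response Medium.
Country C against (Medium, Embargo): payoffs 8, 12 → best response High.
Country C against (High, High): payoffs 0, 11 → best response High.
Country C against (High, Embargo): payoffs 4, 12 → best response High.
No profile is a mutual best response for all players.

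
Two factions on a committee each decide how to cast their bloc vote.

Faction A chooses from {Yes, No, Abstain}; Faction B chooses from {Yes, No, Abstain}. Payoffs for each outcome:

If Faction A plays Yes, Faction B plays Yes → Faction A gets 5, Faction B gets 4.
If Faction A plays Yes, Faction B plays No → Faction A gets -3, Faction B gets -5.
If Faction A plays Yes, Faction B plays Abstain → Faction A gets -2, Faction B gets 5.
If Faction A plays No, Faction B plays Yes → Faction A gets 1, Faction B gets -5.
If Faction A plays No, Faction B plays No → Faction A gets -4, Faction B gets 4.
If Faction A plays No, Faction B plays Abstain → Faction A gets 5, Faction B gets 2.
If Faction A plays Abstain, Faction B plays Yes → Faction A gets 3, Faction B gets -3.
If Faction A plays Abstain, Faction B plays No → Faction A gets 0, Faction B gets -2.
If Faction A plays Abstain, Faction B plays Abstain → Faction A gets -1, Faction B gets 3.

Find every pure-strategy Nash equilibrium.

No pure-strategy Nash equilibrium.

Mark each player's best response to every combination of opponents' strategies; a profile where every player is best-responding is a pure Nash equilibrium.
Faction A against Yes: payoffs 5, 1, 3 → best response Yes.
Faction A against No: payoffs -3, -4, 0 → best response Abstain.
Faction A against Abstain: payoffs -2, 5, -1 → best response No.
Faction B against Yes: payoffs 4, -5, 5 → best response Abstain.
Faction B against No: payoffs -5, 4, 2 → best response No.
Faction B against Abstain: payoffs -3, -2, 3 → best response Abstain.
No profile is a mutual best response for all players.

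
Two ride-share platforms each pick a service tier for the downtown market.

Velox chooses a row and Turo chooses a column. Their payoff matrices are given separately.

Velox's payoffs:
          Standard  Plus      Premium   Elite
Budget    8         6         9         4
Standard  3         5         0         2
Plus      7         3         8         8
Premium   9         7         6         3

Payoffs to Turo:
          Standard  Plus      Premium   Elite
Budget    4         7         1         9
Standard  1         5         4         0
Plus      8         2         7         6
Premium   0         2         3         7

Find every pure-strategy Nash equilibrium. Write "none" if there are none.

none

For each strategy profile, look for a profitable unilateral deviation.
(Budget, Standard): Velox can switch to Premium (8 → 9). Not NE.
(Budget, Plus): Velox can switch to Premium (6 → 7). Not NE.
(Budget, Premium): Turo can switch to Standard (1 → 4). Not NE.
(Budget, Elite): Velox can switch to Plus (4 → 8). Not NE.
(Standard, Standard): Velox can switch to Budget (3 → 8). Not NE.
(Standard, Plus): Velox can switch to Budget (5 → 6). Not NE.
(Standard, Premium): Velox can switch to Budget (0 → 9). Not NE.
(Standard, Elite): Velox can switch to Budget (2 → 4). Not NE.
(The remaining 8 profiles each have a profitable deviation by the same check.)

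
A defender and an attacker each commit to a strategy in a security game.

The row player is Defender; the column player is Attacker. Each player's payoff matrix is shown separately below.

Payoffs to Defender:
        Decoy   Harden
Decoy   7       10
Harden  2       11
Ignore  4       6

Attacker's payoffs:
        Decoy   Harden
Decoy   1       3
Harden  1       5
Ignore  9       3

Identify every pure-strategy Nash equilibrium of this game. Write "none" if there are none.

(Decoy, Decoy): Attacker can switch to Harden (1 → 3). Not NE.
(Decoy, Harden): Defender can switch to Harden (10 → 11). Not NE.
(Harden, Decoy): Defender can switch to Decoy (2 → 7). Not NE.
(Harden, Harden): Defender gets 11, best alternative 10; Attacker gets 5, best alternative 1. No profitable deviation — NE.
(Ignore, Decoy): Defender can switch to Decoy (4 → 7). Not NE.
(Ignore, Harden): Defender can switch to Decoy (6 → 10). Not NE.

Pure NE: (Harden, Harden)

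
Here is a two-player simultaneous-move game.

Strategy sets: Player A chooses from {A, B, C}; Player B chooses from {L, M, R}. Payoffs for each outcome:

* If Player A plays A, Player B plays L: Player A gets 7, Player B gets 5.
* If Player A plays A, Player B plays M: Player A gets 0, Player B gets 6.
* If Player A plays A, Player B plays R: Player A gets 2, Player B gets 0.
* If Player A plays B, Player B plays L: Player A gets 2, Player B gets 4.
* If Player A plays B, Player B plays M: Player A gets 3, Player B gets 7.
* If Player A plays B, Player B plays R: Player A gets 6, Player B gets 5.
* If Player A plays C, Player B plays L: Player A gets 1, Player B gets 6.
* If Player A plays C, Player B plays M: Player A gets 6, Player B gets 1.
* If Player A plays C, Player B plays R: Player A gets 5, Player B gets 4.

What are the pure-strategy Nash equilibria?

none

For each strategy profile, look for a profitable unilateral deviation.
(A, L): Player B can switch to M (5 → 6). Not NE.
(A, M): Player A can switch to B (0 → 3). Not NE.
(A, R): Player A can switch to B (2 → 6). Not NE.
(B, L): Player A can switch to A (2 → 7). Not NE.
(B, M): Player A can switch to C (3 → 6). Not NE.
(B, R): Player B can switch to M (5 → 7). Not NE.
(The remaining 3 profiles each have a profitable deviation by the same check.)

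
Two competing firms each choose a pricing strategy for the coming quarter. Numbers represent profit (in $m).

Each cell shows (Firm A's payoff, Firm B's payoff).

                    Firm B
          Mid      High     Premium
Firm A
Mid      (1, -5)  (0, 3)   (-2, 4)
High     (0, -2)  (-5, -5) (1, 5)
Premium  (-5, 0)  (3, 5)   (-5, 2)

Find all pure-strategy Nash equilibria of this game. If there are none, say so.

Firm A against Mid: payoffs 1, 0, -5 → best response Mid.
Firm A against High: payoffs 0, -5, 3 → best response Premium.
Firm A against Premium: payoffs -2, 1, -5 → best response High.
Firm B against Mid: payoffs -5, 3, 4 → best response Premium.
Firm B against High: payoffs -2, -5, 5 → best response Premium.
Firm B against Premium: payoffs 0, 5, 2 → best response High.
Mutual best responses: (High, Premium); (Premium, High).

The pure Nash equilibria are (High, Premium) and (Premium, High).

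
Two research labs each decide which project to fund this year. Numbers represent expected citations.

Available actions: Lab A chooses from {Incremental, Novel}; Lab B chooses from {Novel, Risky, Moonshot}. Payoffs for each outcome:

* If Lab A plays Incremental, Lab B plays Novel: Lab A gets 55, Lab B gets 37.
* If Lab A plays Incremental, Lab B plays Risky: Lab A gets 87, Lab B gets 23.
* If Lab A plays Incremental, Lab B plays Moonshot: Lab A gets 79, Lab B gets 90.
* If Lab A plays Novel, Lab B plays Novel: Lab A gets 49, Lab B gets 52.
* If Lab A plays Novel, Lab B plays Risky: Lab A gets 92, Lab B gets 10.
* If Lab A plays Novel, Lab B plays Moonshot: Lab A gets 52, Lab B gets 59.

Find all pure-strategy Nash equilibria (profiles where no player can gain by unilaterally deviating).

(Incremental, Novel): Lab B can switch to Moonshot (37 → 90). Not NE.
(Incremental, Risky): Lab A can switch to Novel (87 → 92). Not NE.
(Incremental, Moonshot): Lab A gets 79, best alternative 52; Lab B gets 90, best alternative 37. No profitable deviation — NE.
(Novel, Novel): Lab A can switch to Incremental (49 → 55). Not NE.
(Novel, Risky): Lab B can switch to Novel (10 → 52). Not NE.
(Novel, Moonshot): Lab A can switch to Incremental (52 → 79). Not NE.

Pure NE: (Incremental, Moonshot)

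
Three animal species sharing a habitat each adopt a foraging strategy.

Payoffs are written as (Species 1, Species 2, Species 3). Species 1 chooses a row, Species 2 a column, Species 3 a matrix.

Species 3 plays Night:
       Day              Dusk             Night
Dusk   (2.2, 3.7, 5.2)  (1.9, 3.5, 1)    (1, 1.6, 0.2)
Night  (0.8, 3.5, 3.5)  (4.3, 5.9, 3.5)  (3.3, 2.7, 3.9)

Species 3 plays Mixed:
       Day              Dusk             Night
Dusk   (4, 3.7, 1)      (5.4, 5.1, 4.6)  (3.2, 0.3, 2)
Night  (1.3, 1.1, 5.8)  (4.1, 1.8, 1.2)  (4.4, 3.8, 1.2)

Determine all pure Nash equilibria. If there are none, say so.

For each player, find the best response to each opponent profile; mutual best responses are the pure NE.
Species 1 against (Day, Night): payoffs 2.2, 0.8 → best response Dusk.
Species 1 against (Day, Mixed): payoffs 4, 1.3 → best response Dusk.
Species 1 against (Dusk, Night): payoffs 1.9, 4.3 → best response Night.
Species 1 against (Dusk, Mixed): payoffs 5.4, 4.1 → best response Dusk.
Species 1 against (Night, Night): payoffs 1, 3.3 → best response Night.
Species 1 against (Night, Mixed): payoffs 3.2, 4.4 → best response Night.
Species 2 against (Dusk, Night): payoffs 3.7, 3.5, 1.6 → best response Day.
Species 2 against (Dusk, Mixed): payoffs 3.7, 5.1, 0.3 → best response Dusk.
Species 2 against (Night, Night): payoffs 3.5, 5.9, 2.7 → best response Dusk.
Species 2 against (Night, Mixed): payoffs 1.1, 1.8, 3.8 → best response Night.
Species 3 against (Dusk, Day): payoffs 5.2, 1 → best response Night.
Species 3 against (Dusk, Dusk): payoffs 1, 4.6 → best response Mixed.
Species 3 against (Dusk, Night): payoffs 0.2, 2 → best response Mixed.
Species 3 against (Night, Day): payoffs 3.5, 5.8 → best response Mixed.
Species 3 against (Night, Dusk): payoffs 3.5, 1.2 → best response Night.
Species 3 against (Night, Night): payoffs 3.9, 1.2 → best response Night.
Mutual best responses: (Dusk, Day, Night); (Dusk, Dusk, Mixed); (Night, Dusk, Night).

Pure-strategy Nash equilibria: (Dusk, Day, Night); (Dusk, Dusk, Mixed); (Night, Dusk, Night)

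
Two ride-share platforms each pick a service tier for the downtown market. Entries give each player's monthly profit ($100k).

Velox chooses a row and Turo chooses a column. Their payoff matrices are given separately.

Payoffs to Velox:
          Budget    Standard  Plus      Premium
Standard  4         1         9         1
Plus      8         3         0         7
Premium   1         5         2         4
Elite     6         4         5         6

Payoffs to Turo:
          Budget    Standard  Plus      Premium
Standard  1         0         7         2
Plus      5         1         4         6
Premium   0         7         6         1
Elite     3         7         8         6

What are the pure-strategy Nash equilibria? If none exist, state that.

(Standard, Plus), (Plus, Premium), (Premium, Standard)

Check each profile: it is a Nash equilibrium iff no player can strictly gain by switching unilaterally.
(Standard, Budget): Velox can switch to Plus (4 → 8). Not NE.
(Standard, Standard): Velox can switch to Plus (1 → 3). Not NE.
(Standard, Plus): Velox gets 9, best alternative 5; Turo gets 7, best alternative 2. No profitable deviation — NE.
(Standard, Premium): Velox can switch to Plus (1 → 7). Not NE.
(Plus, Budget): Turo can switch to Premium (5 → 6). Not NE.
(Plus, Standard): Velox can switch to Premium (3 → 5). Not NE.
(Plus, Plus): Velox can switch to Standard (0 → 9). Not NE.
(Plus, Premium): Velox gets 7, best alternative 6; Turo gets 6, best alternative 5. No profitable deviation — NE.
(Premium, Budget): Velox can switch to Standard (1 → 4). Not NE.
(Premium, Standard): Velox gets 5, best alternative 4; Turo gets 7, best alternative 6. No profitable deviation — NE.
(Premium, Plus): Velox can switch to Standard (2 → 9). Not NE.
(Premium, Premium): Velox can switch to Plus (4 → 7). Not NE.
(Elite, Budget): Velox can switch to Plus (6 → 8). Not NE.
(Elite, Standard): Velox can switch to Premium (4 → 5). Not NE.
(Elite, Plus): Velox can switch to Standard (5 → 9). Not NE.
(The remaining 1 profile has a profitable deviation by the same check.)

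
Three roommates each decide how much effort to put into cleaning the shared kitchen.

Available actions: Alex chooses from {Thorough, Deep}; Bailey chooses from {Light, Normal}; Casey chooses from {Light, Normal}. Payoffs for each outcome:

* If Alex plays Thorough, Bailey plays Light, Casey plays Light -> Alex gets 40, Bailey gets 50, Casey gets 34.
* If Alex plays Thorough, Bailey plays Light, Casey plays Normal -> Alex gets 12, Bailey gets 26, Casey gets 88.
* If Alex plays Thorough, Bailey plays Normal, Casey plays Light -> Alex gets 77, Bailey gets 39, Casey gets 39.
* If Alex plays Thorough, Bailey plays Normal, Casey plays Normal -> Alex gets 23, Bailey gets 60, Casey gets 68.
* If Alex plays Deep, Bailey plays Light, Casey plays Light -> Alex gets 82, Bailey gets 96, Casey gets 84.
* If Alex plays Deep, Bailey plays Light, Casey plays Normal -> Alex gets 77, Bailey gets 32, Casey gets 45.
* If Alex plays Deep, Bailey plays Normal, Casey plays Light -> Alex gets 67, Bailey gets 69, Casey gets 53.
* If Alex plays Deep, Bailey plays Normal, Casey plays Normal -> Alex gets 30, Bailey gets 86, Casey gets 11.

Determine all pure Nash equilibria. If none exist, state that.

The unique pure-strategy Nash equilibrium is (Deep, Light, Light).

Alex against (Light, Light): payoffs 40, 82 → best response Deep.
Alex against (Light, Normal): payoffs 12, 77 → best response Deep.
Alex against (Normal, Light): payoffs 77, 67 → best response Thorough.
Alex against (Normal, Normal): payoffs 23, 30 → best response Deep.
Bailey against (Thorough, Light): payoffs 50, 39 → best response Light.
Bailey against (Thorough, Normal): payoffs 26, 60 → best response Normal.
Bailey against (Deep, Light): payoffs 96, 69 → best response Light.
Bailey against (Deep, Normal): payoffs 32, 86 → best response Normal.
Casey against (Thorough, Light): payoffs 34, 88 → best response Normal.
Casey against (Thorough, Normal): payoffs 39, 68 → best response Normal.
Casey against (Deep, Light): payoffs 84, 45 → best response Light.
Casey against (Deep, Normal): payoffs 53, 11 → best response Light.
Mutual best responses: (Deep, Light, Light).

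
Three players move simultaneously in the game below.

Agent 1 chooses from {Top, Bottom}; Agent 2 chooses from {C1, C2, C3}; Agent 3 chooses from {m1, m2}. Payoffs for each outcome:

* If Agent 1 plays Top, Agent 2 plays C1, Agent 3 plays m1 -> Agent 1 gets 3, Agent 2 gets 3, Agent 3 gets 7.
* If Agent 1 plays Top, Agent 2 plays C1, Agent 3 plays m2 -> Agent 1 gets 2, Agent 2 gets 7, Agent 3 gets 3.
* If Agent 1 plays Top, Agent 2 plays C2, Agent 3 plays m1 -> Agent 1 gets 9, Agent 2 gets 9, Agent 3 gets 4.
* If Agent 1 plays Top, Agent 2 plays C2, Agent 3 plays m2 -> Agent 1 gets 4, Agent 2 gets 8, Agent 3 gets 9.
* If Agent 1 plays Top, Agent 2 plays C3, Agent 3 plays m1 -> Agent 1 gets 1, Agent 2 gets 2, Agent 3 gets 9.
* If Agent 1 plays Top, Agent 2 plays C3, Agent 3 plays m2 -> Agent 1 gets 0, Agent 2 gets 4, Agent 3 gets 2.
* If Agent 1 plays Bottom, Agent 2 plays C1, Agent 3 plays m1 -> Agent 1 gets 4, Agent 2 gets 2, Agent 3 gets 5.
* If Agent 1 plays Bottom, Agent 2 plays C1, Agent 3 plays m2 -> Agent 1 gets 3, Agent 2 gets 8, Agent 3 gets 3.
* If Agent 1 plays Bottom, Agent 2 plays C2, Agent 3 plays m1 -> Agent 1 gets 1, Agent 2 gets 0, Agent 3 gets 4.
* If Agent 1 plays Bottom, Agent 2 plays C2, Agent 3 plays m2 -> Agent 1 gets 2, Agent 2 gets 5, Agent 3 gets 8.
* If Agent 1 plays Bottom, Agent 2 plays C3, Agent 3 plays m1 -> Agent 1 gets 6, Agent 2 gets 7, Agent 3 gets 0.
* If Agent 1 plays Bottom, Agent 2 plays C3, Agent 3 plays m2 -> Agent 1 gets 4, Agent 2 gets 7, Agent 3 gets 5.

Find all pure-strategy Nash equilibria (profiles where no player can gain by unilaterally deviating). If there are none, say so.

(Top, C2, m2)

(Top, C1, m1): Agent 1 can switch to Bottom (3 → 4). Not NE.
(Top, C1, m2): Agent 1 can switch to Bottom (2 → 3). Not NE.
(Top, C2, m1): Agent 3 can switch to m2 (4 → 9). Not NE.
(Top, C2, m2): Agent 1 gets 4, best alternative 2; Agent 2 gets 8, best alternative 7; Agent 3 gets 9, best alternative 4. No profitable deviation — NE.
(Top, C3, m1): Agent 1 can switch to Bottom (1 → 6). Not NE.
(Top, C3, m2): Agent 1 can switch to Bottom (0 → 4). Not NE.
(Bottom, C1, m1): Agent 2 can switch to C3 (2 → 7). Not NE.
(Bottom, C1, m2): Agent 3 can switch to m1 (3 → 5). Not NE.
(Bottom, C2, m1): Agent 1 can switch to Top (1 → 9). Not NE.
(Bottom, C2, m2): Agent 1 can switch to Top (2 → 4). Not NE.
(Bottom, C3, m1): Agent 3 can switch to m2 (0 → 5). Not NE.
(Bottom, C3, m2): Agent 2 can switch to C1 (7 → 8). Not NE.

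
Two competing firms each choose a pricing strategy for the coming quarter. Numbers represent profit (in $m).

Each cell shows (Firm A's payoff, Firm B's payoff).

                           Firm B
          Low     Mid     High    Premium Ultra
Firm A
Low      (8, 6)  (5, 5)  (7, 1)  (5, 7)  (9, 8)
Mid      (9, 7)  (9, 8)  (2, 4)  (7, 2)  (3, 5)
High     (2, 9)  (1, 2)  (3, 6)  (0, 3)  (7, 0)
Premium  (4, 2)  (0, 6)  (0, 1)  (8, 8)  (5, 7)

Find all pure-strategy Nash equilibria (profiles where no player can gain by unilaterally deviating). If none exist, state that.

The pure Nash equilibria are (Low, Ultra); (Mid, Mid); (Premium, Premium).

Mark each player's best response to every combination of opponents' strategies; a profile where every player is best-responding is a pure Nash equilibrium.
Firm A against Low: payoffs 8, 9, 2, 4 → best response Mid.
Firm A against Mid: payoffs 5, 9, 1, 0 → best response Mid.
Firm A against High: payoffs 7, 2, 3, 0 → best response Low.
Firm A against Premium: payoffs 5, 7, 0, 8 → best response Premium.
Firm A against Ultra: payoffs 9, 3, 7, 5 → best response Low.
Firm B against Low: payoffs 6, 5, 1, 7, 8 → best response Ultra.
Firm B against Mid: payoffs 7, 8, 4, 2, 5 → best response Mid.
Firm B against High: payoffs 9, 2, 6, 3, 0 → best response Low.
Firm B against Premium: payoffs 2, 6, 1, 8, 7 → best response Premium.
Mutual best responses: (Low, Ultra); (Mid, Mid); (Premium, Premium).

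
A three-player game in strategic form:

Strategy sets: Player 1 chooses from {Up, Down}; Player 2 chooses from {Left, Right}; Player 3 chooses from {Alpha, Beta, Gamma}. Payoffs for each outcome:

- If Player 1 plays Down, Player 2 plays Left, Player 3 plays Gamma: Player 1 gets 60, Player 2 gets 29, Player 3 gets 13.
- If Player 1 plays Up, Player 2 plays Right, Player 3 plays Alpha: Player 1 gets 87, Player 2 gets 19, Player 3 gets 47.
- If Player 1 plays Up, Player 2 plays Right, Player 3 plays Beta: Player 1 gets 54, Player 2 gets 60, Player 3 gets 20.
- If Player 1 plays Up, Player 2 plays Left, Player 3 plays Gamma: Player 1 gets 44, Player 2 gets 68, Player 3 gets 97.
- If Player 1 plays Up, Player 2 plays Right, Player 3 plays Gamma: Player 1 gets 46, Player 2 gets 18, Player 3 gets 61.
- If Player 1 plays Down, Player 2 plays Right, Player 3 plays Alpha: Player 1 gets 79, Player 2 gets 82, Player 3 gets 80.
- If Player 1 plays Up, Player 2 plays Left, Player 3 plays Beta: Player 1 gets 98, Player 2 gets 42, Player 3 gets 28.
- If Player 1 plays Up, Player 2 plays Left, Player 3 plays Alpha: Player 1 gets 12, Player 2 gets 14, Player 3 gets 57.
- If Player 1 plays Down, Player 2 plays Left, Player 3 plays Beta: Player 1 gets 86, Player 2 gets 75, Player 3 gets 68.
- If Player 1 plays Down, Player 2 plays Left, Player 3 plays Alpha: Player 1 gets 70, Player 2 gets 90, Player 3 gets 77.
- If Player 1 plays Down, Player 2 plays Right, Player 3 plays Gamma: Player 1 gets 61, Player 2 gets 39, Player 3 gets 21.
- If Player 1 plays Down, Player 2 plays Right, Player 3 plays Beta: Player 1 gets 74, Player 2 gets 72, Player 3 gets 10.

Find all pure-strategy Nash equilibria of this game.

The unique pure-strategy Nash equilibrium is (Down, Left, Alpha).

Player 1 against (Left, Alpha): payoffs 12, 70 → best response Down.
Player 1 against (Left, Beta): payoffs 98, 86 → best response Up.
Player 1 against (Left, Gamma): payoffs 44, 60 → best response Down.
Player 1 against (Right, Alpha): payoffs 87, 79 → best response Up.
Player 1 against (Right, Beta): payoffs 54, 74 → best response Down.
Player 1 against (Right, Gamma): payoffs 46, 61 → best response Down.
Player 2 against (Up, Alpha): payoffs 14, 19 → best response Right.
Player 2 against (Up, Beta): payoffs 42, 60 → best response Right.
Player 2 against (Up, Gamma): payoffs 68, 18 → best response Left.
Player 2 against (Down, Alpha): payoffs 90, 82 → best response Left.
Player 2 against (Down, Beta): payoffs 75, 72 → best response Left.
Player 2 against (Down, Gamma): payoffs 29, 39 → best response Right.
Player 3 against (Up, Left): payoffs 57, 28, 97 → best response Gamma.
Player 3 against (Up, Right): payoffs 47, 20, 61 → best response Gamma.
Player 3 against (Down, Left): payoffs 77, 68, 13 → best response Alpha.
Player 3 against (Down, Right): payoffs 80, 10, 21 → best response Alpha.
Mutual best responses: (Down, Left, Alpha).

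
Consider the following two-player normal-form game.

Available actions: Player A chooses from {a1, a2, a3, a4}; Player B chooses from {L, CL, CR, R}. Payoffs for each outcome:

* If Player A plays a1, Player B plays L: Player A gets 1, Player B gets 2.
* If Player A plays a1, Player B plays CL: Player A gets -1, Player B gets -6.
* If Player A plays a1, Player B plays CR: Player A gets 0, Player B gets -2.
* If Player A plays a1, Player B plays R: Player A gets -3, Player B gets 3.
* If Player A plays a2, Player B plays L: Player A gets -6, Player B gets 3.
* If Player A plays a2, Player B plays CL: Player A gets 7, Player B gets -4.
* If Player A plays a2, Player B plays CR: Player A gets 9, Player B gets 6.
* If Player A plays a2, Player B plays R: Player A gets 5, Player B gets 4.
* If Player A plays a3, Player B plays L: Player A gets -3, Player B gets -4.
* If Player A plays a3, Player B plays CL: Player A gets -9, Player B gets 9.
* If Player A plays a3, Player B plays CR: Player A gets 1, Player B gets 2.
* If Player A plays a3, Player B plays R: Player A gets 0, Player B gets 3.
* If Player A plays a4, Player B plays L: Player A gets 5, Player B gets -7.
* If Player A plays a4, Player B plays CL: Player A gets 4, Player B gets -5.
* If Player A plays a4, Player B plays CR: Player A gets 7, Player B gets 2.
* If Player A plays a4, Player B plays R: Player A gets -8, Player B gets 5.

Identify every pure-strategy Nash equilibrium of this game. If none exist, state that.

Mark each player's best response to every combination of opponents' strategies; a profile where every player is best-responding is a pure Nash equilibrium.
Player A against L: payoffs 1, -6, -3, 5 → best response a4.
Player A against CL: payoffs -1, 7, -9, 4 → best response a2.
Player A against CR: payoffs 0, 9, 1, 7 → best response a2.
Player A against R: payoffs -3, 5, 0, -8 → best response a2.
Player B against a1: payoffs 2, -6, -2, 3 → best response R.
Player B against a2: payoffs 3, -4, 6, 4 → best response CR.
Player B against a3: payoffs -4, 9, 2, 3 → best response CL.
Player B against a4: payoffs -7, -5, 2, 5 → best response R.
Mutual best responses: (a2, CR).

Pure NE: (a2, CR)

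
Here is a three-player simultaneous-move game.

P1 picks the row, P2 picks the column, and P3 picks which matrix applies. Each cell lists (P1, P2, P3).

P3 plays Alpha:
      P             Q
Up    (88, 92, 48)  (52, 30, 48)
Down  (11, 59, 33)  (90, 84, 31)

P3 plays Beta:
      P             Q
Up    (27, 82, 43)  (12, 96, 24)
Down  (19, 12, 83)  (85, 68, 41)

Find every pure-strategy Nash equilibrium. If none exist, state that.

(Up, P, Alpha): P1 gets 88, best alternative 11; P2 gets 92, best alternative 30; P3 gets 48, best alternative 43. No profitable deviation — NE.
(Up, P, Beta): P2 can switch to Q (82 → 96). Not NE.
(Up, Q, Alpha): P1 can switch to Down (52 → 90). Not NE.
(Up, Q, Beta): P1 can switch to Down (12 → 85). Not NE.
(Down, P, Alpha): P1 can switch to Up (11 → 88). Not NE.
(Down, P, Beta): P1 can switch to Up (19 → 27). Not NE.
(Down, Q, Alpha): P3 can switch to Beta (31 → 41). Not NE.
(Down, Q, Beta): P1 gets 85, best alternative 12; P2 gets 68, best alternative 12; P3 gets 41, best alternative 31. No profitable deviation — NE.

(Up, P, Alpha) and (Down, Q, Beta)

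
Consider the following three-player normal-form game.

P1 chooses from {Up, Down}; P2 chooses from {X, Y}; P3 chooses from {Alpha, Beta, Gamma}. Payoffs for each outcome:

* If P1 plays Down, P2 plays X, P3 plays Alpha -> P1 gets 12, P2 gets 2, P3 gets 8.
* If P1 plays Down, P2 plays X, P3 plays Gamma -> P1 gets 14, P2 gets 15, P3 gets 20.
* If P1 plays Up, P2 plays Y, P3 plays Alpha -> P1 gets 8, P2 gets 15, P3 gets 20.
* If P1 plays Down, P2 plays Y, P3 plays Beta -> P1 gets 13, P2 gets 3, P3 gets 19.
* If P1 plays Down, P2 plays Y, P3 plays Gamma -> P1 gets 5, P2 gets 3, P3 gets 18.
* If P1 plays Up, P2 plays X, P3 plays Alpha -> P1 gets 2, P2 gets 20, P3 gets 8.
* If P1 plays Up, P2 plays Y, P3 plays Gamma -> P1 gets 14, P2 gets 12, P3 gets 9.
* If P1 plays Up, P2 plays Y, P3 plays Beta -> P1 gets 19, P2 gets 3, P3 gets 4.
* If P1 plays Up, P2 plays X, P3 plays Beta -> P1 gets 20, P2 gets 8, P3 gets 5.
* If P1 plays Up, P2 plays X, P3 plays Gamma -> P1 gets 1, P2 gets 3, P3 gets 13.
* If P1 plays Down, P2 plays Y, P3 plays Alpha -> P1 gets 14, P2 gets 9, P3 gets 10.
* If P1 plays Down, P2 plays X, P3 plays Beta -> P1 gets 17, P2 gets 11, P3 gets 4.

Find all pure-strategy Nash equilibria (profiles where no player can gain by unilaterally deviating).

Pure NE: (Down, X, Gamma)

P1 against (X, Alpha): payoffs 2, 12 → best response Down.
P1 against (X, Beta): payoffs 20, 17 → best response Up.
P1 against (X, Gamma): payoffs 1, 14 → best response Down.
P1 against (Y, Alpha): payoffs 8, 14 → best response Down.
P1 against (Y, Beta): payoffs 19, 13 → best response Up.
P1 against (Y, Gamma): payoffs 14, 5 → best response Up.
P2 against (Up, Alpha): payoffs 20, 15 → best response X.
P2 against (Up, Beta): payoffs 8, 3 → best response X.
P2 against (Up, Gamma): payoffs 3, 12 → best response Y.
P2 against (Down, Alpha): payoffs 2, 9 → best response Y.
P2 against (Down, Beta): payoffs 11, 3 → best response X.
P2 against (Down, Gamma): payoffs 15, 3 → best response X.
P3 against (Up, X): payoffs 8, 5, 13 → best response Gamma.
P3 against (Up, Y): payoffs 20, 4, 9 → best response Alpha.
P3 against (Down, X): payoffs 8, 4, 20 → best response Gamma.
P3 against (Down, Y): payoffs 10, 19, 18 → best response Beta.
Mutual best responses: (Down, X, Gamma).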